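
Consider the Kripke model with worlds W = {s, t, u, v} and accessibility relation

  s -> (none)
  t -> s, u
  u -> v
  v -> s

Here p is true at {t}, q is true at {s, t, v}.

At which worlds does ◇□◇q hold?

{t, v}

s: no successors, so ◇□◇q fails. ✗
t: successors {s, u}; □◇q there: s:T, u:T. ✓
u: successors {v}; □◇q there: v:F. ✗
v: successors {s}; □◇q there: s:T. ✓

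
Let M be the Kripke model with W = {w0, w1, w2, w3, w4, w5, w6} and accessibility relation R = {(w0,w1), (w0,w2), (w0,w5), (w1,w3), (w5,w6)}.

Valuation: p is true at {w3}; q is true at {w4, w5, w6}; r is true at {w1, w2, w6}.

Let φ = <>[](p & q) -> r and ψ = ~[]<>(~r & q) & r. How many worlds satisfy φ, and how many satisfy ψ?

For <>[](p & q) -> r:
w0: <>[](p & q) is T, r is F. ✗
w1: <>[](p & q) is T, r is T. ✓
w2: <>[](p & q) is F, r is T. ✓
w3: <>[](p & q) is F, r is F. ✓
w4: <>[](p & q) is F, r is F. ✓
w5: <>[](p & q) is T, r is F. ✗
w6: <>[](p & q) is F, r is T. ✓
— 5 worlds.
For ~[]<>(~r & q) & r:
w0: ~[]<>(~r & q) is T, r is F. ✗
w1: ~[]<>(~r & q) is T, r is T. ✓
w2: ~[]<>(~r & q) is F, r is T. ✗
w3: ~[]<>(~r & q) is F, r is F. ✗
w4: ~[]<>(~r & q) is F, r is F. ✗
w5: ~[]<>(~r & q) is T, r is F. ✗
w6: ~[]<>(~r & q) is F, r is T. ✗
— 1 world.

5 and 1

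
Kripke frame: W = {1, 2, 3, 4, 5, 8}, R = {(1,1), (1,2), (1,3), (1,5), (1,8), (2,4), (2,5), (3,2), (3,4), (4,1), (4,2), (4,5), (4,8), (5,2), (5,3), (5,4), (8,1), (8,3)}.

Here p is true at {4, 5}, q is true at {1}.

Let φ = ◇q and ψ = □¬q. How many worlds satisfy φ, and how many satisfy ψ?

For ◇q:
1: successors {1, 2, 3, 5, 8}; q there: 1:T, 2:F, 3:F, 5:F, 8:F. ✓
2: successors {4, 5}; q there: 4:F, 5:F. ✗
3: successors {2, 4}; q there: 2:F, 4:F. ✗
4: successors {1, 2, 5, 8}; q there: 1:T, 2:F, 5:F, 8:F. ✓
5: successors {2, 3, 4}; q there: 2:F, 3:F, 4:F. ✗
8: successors {1, 3}; q there: 1:T, 3:F. ✓
— 3 worlds.
For □¬q:
1: successors {1, 2, 3, 5, 8}; ¬q there: 1:F, 2:T, 3:T, 5:T, 8:T. ✗
2: successors {4, 5}; ¬q there: 4:T, 5:T. ✓
3: successors {2, 4}; ¬q there: 2:T, 4:T. ✓
4: successors {1, 2, 5, 8}; ¬q there: 1:F, 2:T, 5:T, 8:T. ✗
5: successors {2, 3, 4}; ¬q there: 2:T, 3:T, 4:T. ✓
8: successors {1, 3}; ¬q there: 1:F, 3:T. ✗
— 3 worlds.

3 and 3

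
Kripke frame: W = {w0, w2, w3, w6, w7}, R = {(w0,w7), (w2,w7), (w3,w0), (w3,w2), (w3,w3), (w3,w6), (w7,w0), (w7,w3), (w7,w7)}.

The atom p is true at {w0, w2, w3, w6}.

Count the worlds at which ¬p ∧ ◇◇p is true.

w0: ¬p is F, ◇◇p is T. ✗
w2: ¬p is F, ◇◇p is T. ✗
w3: ¬p is F, ◇◇p is T. ✗
w6: ¬p is F, ◇◇p is F. ✗
w7: ¬p is T, ◇◇p is T. ✓
Satisfying worlds: {w7}.

1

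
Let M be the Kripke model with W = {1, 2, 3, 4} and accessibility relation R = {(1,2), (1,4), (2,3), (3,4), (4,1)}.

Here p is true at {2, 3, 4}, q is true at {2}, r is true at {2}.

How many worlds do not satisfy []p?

1

1: successors {2, 4}; p there: 2:T, 4:T. ✓
2: successors {3}; p there: 3:T. ✓
3: successors {4}; p there: 4:T. ✓
4: successors {1}; p there: 1:F. ✗
Satisfying worlds: {1, 2, 3}.
So []p fails at the other 1 world.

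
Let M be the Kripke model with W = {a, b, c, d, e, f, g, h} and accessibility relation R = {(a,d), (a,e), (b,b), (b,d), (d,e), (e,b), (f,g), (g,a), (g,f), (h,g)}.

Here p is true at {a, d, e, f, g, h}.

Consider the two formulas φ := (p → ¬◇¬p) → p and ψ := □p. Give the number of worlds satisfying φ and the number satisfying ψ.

For (p → ¬◇¬p) → p:
a: p → ¬◇¬p is T, p is T. ✓
b: p → ¬◇¬p is T, p is F. ✗
c: p → ¬◇¬p is T, p is F. ✗
d: p → ¬◇¬p is T, p is T. ✓
e: p → ¬◇¬p is F, p is T. ✓
f: p → ¬◇¬p is T, p is T. ✓
g: p → ¬◇¬p is T, p is T. ✓
h: p → ¬◇¬p is T, p is T. ✓
— 6 worlds.
For □p:
a: successors {d, e}; p there: d:T, e:T. ✓
b: successors {b, d}; p there: b:F, d:T. ✗
c: no successors, so □p holds vacuously. ✓
d: successors {e}; p there: e:T. ✓
e: successors {b}; p there: b:F. ✗
f: successors {g}; p there: g:T. ✓
g: successors {a, f}; p there: a:T, f:T. ✓
h: successors {g}; p there: g:T. ✓
— 6 worlds.

6 and 6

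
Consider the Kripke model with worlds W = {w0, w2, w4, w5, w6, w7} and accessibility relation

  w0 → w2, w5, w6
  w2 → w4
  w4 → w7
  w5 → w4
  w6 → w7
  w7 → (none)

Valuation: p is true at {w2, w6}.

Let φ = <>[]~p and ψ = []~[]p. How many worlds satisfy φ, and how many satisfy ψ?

5 and 4

For <>[]~p:
w0: successors {w2, w5, w6}; []~p there: w2:T, w5:T, w6:T. ✓
w2: successors {w4}; []~p there: w4:T. ✓
w4: successors {w7}; []~p there: w7:T. ✓
w5: successors {w4}; []~p there: w4:T. ✓
w6: successors {w7}; []~p there: w7:T. ✓
w7: no successors, so <>[]~p fails. ✗
— 5 worlds.
For []~[]p:
w0: successors {w2, w5, w6}; ~[]p there: w2:T, w5:T, w6:T. ✓
w2: successors {w4}; ~[]p there: w4:T. ✓
w4: successors {w7}; ~[]p there: w7:F. ✗
w5: successors {w4}; ~[]p there: w4:T. ✓
w6: successors {w7}; ~[]p there: w7:F. ✗
w7: no successors, so []~[]p holds vacuously. ✓
— 4 worlds.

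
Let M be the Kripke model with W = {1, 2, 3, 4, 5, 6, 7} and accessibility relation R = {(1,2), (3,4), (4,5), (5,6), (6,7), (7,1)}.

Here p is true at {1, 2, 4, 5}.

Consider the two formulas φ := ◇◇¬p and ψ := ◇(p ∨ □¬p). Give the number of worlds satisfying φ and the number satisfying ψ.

2 and 5

For ◇◇¬p:
1: successors {2}; ◇¬p there: 2:F. ✗
2: no successors, so ◇◇¬p fails. ✗
3: successors {4}; ◇¬p there: 4:F. ✗
4: successors {5}; ◇¬p there: 5:T. ✓
5: successors {6}; ◇¬p there: 6:T. ✓
6: successors {7}; ◇¬p there: 7:F. ✗
7: successors {1}; ◇¬p there: 1:F. ✗
— 2 worlds.
For ◇(p ∨ □¬p):
1: successors {2}; p ∨ □¬p there: 2:T. ✓
2: no successors, so ◇(p ∨ □¬p) fails. ✗
3: successors {4}; p ∨ □¬p there: 4:T. ✓
4: successors {5}; p ∨ □¬p there: 5:T. ✓
5: successors {6}; p ∨ □¬p there: 6:T. ✓
6: successors {7}; p ∨ □¬p there: 7:F. ✗
7: successors {1}; p ∨ □¬p there: 1:T. ✓
— 5 worlds.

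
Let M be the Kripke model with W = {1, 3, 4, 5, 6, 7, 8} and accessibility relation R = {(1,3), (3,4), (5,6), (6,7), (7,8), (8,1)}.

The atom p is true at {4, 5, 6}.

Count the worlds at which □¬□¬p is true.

1: successors {3}; ¬□¬p there: 3:T. ✓
3: successors {4}; ¬□¬p there: 4:F. ✗
4: no successors, so □¬□¬p holds vacuously. ✓
5: successors {6}; ¬□¬p there: 6:F. ✗
6: successors {7}; ¬□¬p there: 7:F. ✗
7: successors {8}; ¬□¬p there: 8:F. ✗
8: successors {1}; ¬□¬p there: 1:F. ✗
Satisfying worlds: {1, 4}.

2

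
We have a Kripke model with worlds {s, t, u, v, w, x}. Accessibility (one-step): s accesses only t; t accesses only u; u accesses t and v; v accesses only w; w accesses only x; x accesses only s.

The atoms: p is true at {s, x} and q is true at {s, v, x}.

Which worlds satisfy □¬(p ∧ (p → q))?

{s, t, u, v}

s: successors {t}; ¬(p ∧ (p → q)) there: t:T. ✓
t: successors {u}; ¬(p ∧ (p → q)) there: u:T. ✓
u: successors {t, v}; ¬(p ∧ (p → q)) there: t:T, v:T. ✓
v: successors {w}; ¬(p ∧ (p → q)) there: w:T. ✓
w: successors {x}; ¬(p ∧ (p → q)) there: x:F. ✗
x: successors {s}; ¬(p ∧ (p → q)) there: s:F. ✗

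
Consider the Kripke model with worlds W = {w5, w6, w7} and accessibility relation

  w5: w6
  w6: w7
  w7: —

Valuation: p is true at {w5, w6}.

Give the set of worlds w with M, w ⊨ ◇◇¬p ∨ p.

w5: ◇◇¬p is T, p is T. ✓
w6: ◇◇¬p is F, p is T. ✓
w7: ◇◇¬p is F, p is F. ✗

{w5, w6}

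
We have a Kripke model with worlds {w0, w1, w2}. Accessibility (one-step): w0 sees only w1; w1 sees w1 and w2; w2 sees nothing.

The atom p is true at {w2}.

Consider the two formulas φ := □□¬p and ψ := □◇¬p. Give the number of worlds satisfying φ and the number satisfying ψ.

For □□¬p:
w0: successors {w1}; □¬p there: w1:F. ✗
w1: successors {w1, w2}; □¬p there: w1:F, w2:T. ✗
w2: no successors, so □□¬p holds vacuously. ✓
— 1 world.
For □◇¬p:
w0: successors {w1}; ◇¬p there: w1:T. ✓
w1: successors {w1, w2}; ◇¬p there: w1:T, w2:F. ✗
w2: no successors, so □◇¬p holds vacuously. ✓
— 2 worlds.

1 and 2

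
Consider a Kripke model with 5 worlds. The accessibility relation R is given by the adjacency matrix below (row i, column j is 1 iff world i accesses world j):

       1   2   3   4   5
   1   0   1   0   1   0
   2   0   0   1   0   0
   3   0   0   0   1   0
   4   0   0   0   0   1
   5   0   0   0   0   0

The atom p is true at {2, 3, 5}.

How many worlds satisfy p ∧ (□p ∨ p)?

3

1: p is F, □p ∨ p is F. ✗
2: p is T, □p ∨ p is T. ✓
3: p is T, □p ∨ p is T. ✓
4: p is F, □p ∨ p is T. ✗
5: p is T, □p ∨ p is T. ✓
Satisfying worlds: {2, 3, 5}.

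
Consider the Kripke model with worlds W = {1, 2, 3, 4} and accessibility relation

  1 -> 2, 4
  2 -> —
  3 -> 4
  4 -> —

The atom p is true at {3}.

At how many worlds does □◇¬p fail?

1: successors {2, 4}; ◇¬p there: 2:F, 4:F. ✗
2: no successors, so □◇¬p holds vacuously. ✓
3: successors {4}; ◇¬p there: 4:F. ✗
4: no successors, so □◇¬p holds vacuously. ✓
Satisfying worlds: {2, 4}.
So □◇¬p fails at the other 2 worlds.

2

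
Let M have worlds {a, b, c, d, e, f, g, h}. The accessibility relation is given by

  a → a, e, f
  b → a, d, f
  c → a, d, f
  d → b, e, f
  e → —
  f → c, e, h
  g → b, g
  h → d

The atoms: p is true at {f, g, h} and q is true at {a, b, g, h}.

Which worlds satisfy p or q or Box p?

a: p or q is T, Box p is F. ✓
b: p or q is T, Box p is F. ✓
c: p or q is F, Box p is F. ✗
d: p or q is F, Box p is F. ✗
e: p or q is F, Box p is T. ✓
f: p or q is T, Box p is F. ✓
g: p or q is T, Box p is F. ✓
h: p or q is T, Box p is F. ✓

{a, b, e, f, g, h}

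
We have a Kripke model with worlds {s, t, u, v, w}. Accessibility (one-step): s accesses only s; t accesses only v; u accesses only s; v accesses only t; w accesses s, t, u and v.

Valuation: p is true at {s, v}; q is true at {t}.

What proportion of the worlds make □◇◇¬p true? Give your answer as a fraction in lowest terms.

1/5

s: successors {s}; ◇◇¬p there: s:F. ✗
t: successors {v}; ◇◇¬p there: v:F. ✗
u: successors {s}; ◇◇¬p there: s:F. ✗
v: successors {t}; ◇◇¬p there: t:T. ✓
w: successors {s, t, u, v}; ◇◇¬p there: s:F, t:T, u:F, v:F. ✗
That's 1 of 5 worlds, so 1/5.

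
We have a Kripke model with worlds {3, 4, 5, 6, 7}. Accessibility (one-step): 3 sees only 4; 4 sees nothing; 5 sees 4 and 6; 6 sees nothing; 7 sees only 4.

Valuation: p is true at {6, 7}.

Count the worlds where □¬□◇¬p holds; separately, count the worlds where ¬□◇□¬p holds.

For □¬□◇¬p:
3: successors {4}; ¬□◇¬p there: 4:F. ✗
4: no successors, so □¬□◇¬p holds vacuously. ✓
5: successors {4, 6}; ¬□◇¬p there: 4:F, 6:F. ✗
6: no successors, so □¬□◇¬p holds vacuously. ✓
7: successors {4}; ¬□◇¬p there: 4:F. ✗
— 2 worlds.
For ¬□◇□¬p:
3: □◇□¬p is F. ✓
4: □◇□¬p is T. ✗
5: □◇□¬p is F. ✓
6: □◇□¬p is T. ✗
7: □◇□¬p is F. ✓
— 3 worlds.

2 and 3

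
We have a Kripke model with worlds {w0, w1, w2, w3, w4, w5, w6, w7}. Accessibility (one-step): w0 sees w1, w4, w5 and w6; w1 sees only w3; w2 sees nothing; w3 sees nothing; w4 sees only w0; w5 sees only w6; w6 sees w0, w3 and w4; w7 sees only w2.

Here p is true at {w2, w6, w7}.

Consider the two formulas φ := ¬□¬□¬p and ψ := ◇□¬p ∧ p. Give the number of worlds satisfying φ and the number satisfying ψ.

For ¬□¬□¬p:
w0: □¬□¬p is F. ✓
w1: □¬□¬p is F. ✓
w2: □¬□¬p is T. ✗
w3: □¬□¬p is T. ✗
w4: □¬□¬p is T. ✗
w5: □¬□¬p is F. ✓
w6: □¬□¬p is F. ✓
w7: □¬□¬p is F. ✓
— 5 worlds.
For ◇□¬p ∧ p:
w0: ◇□¬p is T, p is F. ✗
w1: ◇□¬p is T, p is F. ✗
w2: ◇□¬p is F, p is T. ✗
w3: ◇□¬p is F, p is F. ✗
w4: ◇□¬p is F, p is F. ✗
w5: ◇□¬p is T, p is F. ✗
w6: ◇□¬p is T, p is T. ✓
w7: ◇□¬p is T, p is T. ✓
— 2 worlds.

5 and 2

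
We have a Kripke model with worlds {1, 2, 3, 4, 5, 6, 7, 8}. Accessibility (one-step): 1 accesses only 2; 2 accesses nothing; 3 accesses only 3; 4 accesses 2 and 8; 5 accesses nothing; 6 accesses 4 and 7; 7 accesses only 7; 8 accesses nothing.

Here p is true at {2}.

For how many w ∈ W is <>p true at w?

1: successors {2}; p there: 2:T. ✓
2: no successors, so <>p fails. ✗
3: successors {3}; p there: 3:F. ✗
4: successors {2, 8}; p there: 2:T, 8:F. ✓
5: no successors, so <>p fails. ✗
6: successors {4, 7}; p there: 4:F, 7:F. ✗
7: successors {7}; p there: 7:F. ✗
8: no successors, so <>p fails. ✗
Satisfying worlds: {1, 4}.

2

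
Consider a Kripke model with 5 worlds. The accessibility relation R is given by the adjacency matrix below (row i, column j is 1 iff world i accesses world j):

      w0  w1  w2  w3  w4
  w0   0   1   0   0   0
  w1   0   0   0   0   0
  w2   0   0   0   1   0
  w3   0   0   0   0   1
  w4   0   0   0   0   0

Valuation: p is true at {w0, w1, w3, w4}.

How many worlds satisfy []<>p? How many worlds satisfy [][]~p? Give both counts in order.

3 and 4

For []<>p:
w0: successors {w1}; <>p there: w1:F. ✗
w1: no successors, so []<>p holds vacuously. ✓
w2: successors {w3}; <>p there: w3:T. ✓
w3: successors {w4}; <>p there: w4:F. ✗
w4: no successors, so []<>p holds vacuously. ✓
— 3 worlds.
For [][]~p:
w0: successors {w1}; []~p there: w1:T. ✓
w1: no successors, so [][]~p holds vacuously. ✓
w2: successors {w3}; []~p there: w3:F. ✗
w3: successors {w4}; []~p there: w4:T. ✓
w4: no successors, so [][]~p holds vacuously. ✓
— 4 worlds.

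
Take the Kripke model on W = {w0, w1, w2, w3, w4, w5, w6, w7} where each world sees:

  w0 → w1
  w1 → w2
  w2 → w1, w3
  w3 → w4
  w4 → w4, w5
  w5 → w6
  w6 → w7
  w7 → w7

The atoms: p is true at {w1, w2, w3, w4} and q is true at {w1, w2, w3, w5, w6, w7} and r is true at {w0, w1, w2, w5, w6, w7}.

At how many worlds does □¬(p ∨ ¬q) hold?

w0: successors {w1}; ¬(p ∨ ¬q) there: w1:F. ✗
w1: successors {w2}; ¬(p ∨ ¬q) there: w2:F. ✗
w2: successors {w1, w3}; ¬(p ∨ ¬q) there: w1:F, w3:F. ✗
w3: successors {w4}; ¬(p ∨ ¬q) there: w4:F. ✗
w4: successors {w4, w5}; ¬(p ∨ ¬q) there: w4:F, w5:T. ✗
w5: successors {w6}; ¬(p ∨ ¬q) there: w6:T. ✓
w6: successors {w7}; ¬(p ∨ ¬q) there: w7:T. ✓
w7: successors {w7}; ¬(p ∨ ¬q) there: w7:T. ✓
Satisfying worlds: {w5, w6, w7}.

3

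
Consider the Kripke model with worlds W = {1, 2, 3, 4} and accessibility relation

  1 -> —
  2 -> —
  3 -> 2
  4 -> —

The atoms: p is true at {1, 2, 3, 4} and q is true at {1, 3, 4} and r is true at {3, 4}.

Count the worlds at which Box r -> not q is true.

1: Box r is T, not q is F. ✗
2: Box r is T, not q is T. ✓
3: Box r is F, not q is F. ✓
4: Box r is T, not q is F. ✗
Satisfying worlds: {2, 3}.

2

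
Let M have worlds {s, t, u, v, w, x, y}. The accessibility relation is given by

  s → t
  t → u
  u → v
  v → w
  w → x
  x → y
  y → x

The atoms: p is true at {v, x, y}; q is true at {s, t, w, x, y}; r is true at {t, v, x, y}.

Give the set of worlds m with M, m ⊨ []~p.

s: successors {t}; ~p there: t:T. ✓
t: successors {u}; ~p there: u:T. ✓
u: successors {v}; ~p there: v:F. ✗
v: successors {w}; ~p there: w:T. ✓
w: successors {x}; ~p there: x:F. ✗
x: successors {y}; ~p there: y:F. ✗
y: successors {x}; ~p there: x:F. ✗

{s, t, v}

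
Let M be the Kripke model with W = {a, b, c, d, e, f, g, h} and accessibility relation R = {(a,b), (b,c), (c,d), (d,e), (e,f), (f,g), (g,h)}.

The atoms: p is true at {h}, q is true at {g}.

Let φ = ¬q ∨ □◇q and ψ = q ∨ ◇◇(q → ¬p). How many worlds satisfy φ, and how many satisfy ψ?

For ¬q ∨ □◇q:
a: ¬q is T, □◇q is F. ✓
b: ¬q is T, □◇q is F. ✓
c: ¬q is T, □◇q is F. ✓
d: ¬q is T, □◇q is F. ✓
e: ¬q is T, □◇q is T. ✓
f: ¬q is T, □◇q is F. ✓
g: ¬q is F, □◇q is F. ✗
h: ¬q is T, □◇q is T. ✓
— 7 worlds.
For q ∨ ◇◇(q → ¬p):
a: q is F, ◇◇(q → ¬p) is T. ✓
b: q is F, ◇◇(q → ¬p) is T. ✓
c: q is F, ◇◇(q → ¬p) is T. ✓
d: q is F, ◇◇(q → ¬p) is T. ✓
e: q is F, ◇◇(q → ¬p) is T. ✓
f: q is F, ◇◇(q → ¬p) is T. ✓
g: q is T, ◇◇(q → ¬p) is F. ✓
h: q is F, ◇◇(q → ¬p) is F. ✗
— 7 worlds.

7 and 7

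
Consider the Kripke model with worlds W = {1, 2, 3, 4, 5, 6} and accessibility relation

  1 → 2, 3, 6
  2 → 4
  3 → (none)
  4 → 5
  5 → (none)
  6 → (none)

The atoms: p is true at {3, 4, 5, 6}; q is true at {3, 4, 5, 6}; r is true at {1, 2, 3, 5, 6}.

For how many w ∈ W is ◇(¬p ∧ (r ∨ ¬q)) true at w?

1: successors {2, 3, 6}; ¬p ∧ (r ∨ ¬q) there: 2:T, 3:F, 6:F. ✓
2: successors {4}; ¬p ∧ (r ∨ ¬q) there: 4:F. ✗
3: no successors, so ◇(¬p ∧ (r ∨ ¬q)) fails. ✗
4: successors {5}; ¬p ∧ (r ∨ ¬q) there: 5:F. ✗
5: no successors, so ◇(¬p ∧ (r ∨ ¬q)) fails. ✗
6: no successors, so ◇(¬p ∧ (r ∨ ¬q)) fails. ✗
Satisfying worlds: {1}.

1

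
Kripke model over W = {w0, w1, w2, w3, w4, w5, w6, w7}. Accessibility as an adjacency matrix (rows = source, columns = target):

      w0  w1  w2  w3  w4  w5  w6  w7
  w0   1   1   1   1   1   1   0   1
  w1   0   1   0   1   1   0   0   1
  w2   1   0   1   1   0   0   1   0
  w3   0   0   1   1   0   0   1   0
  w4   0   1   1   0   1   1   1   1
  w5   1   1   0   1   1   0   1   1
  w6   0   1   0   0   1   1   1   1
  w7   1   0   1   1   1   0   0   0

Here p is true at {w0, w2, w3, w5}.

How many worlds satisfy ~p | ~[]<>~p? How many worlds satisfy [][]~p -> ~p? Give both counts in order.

For ~p | ~[]<>~p:
w0: ~p is F, ~[]<>~p is F. ✗
w1: ~p is T, ~[]<>~p is F. ✓
w2: ~p is F, ~[]<>~p is F. ✗
w3: ~p is F, ~[]<>~p is F. ✗
w4: ~p is T, ~[]<>~p is F. ✓
w5: ~p is F, ~[]<>~p is F. ✗
w6: ~p is T, ~[]<>~p is F. ✓
w7: ~p is T, ~[]<>~p is F. ✓
— 4 worlds.
For [][]~p -> ~p:
w0: [][]~p is F, ~p is F. ✓
w1: [][]~p is F, ~p is T. ✓
w2: [][]~p is F, ~p is F. ✓
w3: [][]~p is F, ~p is F. ✓
w4: [][]~p is F, ~p is T. ✓
w5: [][]~p is F, ~p is F. ✓
w6: [][]~p is F, ~p is T. ✓
w7: [][]~p is F, ~p is T. ✓
— 8 worlds.

4 and 8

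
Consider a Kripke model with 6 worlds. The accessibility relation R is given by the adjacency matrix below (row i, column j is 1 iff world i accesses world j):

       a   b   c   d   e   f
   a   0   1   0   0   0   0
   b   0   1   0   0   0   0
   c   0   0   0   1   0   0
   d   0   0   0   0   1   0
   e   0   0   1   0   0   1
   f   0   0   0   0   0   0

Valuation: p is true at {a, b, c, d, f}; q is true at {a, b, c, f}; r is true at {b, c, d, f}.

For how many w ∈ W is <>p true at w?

a: successors {b}; p there: b:T. ✓
b: successors {b}; p there: b:T. ✓
c: successors {d}; p there: d:T. ✓
d: successors {e}; p there: e:F. ✗
e: successors {c, f}; p there: c:T, f:T. ✓
f: no successors, so <>p fails. ✗
Satisfying worlds: {a, b, c, e}.

4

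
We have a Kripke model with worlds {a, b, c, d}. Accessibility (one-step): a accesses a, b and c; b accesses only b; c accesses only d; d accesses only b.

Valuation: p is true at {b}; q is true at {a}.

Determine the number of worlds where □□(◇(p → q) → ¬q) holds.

3

a: successors {a, b, c}; □(◇(p → q) → ¬q) there: a:F, b:T, c:T. ✗
b: successors {b}; □(◇(p → q) → ¬q) there: b:T. ✓
c: successors {d}; □(◇(p → q) → ¬q) there: d:T. ✓
d: successors {b}; □(◇(p → q) → ¬q) there: b:T. ✓
Satisfying worlds: {b, c, d}.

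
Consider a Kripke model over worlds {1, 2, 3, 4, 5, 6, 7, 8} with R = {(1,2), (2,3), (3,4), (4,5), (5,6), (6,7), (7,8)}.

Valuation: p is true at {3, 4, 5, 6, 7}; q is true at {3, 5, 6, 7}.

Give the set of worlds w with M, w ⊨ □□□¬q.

{1, 5, 6, 7, 8}

1: successors {2}; □□¬q there: 2:T. ✓
2: successors {3}; □□¬q there: 3:F. ✗
3: successors {4}; □□¬q there: 4:F. ✗
4: successors {5}; □□¬q there: 5:F. ✗
5: successors {6}; □□¬q there: 6:T. ✓
6: successors {7}; □□¬q there: 7:T. ✓
7: successors {8}; □□¬q there: 8:T. ✓
8: no successors, so □□□¬q holds vacuously. ✓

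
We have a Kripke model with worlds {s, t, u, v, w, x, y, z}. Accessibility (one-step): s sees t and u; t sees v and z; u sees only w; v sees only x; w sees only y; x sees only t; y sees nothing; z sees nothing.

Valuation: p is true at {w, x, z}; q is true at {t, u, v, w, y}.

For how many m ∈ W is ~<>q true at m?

s: <>q is T. ✗
t: <>q is T. ✗
u: <>q is T. ✗
v: <>q is F. ✓
w: <>q is T. ✗
x: <>q is T. ✗
y: <>q is F. ✓
z: <>q is F. ✓
Satisfying worlds: {v, y, z}.

3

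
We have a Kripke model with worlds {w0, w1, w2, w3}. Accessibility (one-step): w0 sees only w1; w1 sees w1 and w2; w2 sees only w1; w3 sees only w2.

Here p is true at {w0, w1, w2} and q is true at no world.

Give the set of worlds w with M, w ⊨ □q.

∅

w0: successors {w1}; q there: w1:F. ✗
w1: successors {w1, w2}; q there: w1:F, w2:F. ✗
w2: successors {w1}; q there: w1:F. ✗
w3: successors {w2}; q there: w2:F. ✗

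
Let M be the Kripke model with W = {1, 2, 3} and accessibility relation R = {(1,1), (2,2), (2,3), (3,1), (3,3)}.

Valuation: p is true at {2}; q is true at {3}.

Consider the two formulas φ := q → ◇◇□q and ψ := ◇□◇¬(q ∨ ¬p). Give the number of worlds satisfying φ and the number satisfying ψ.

2 and 0

For q → ◇◇□q:
1: q is F, ◇◇□q is F. ✓
2: q is F, ◇◇□q is F. ✓
3: q is T, ◇◇□q is F. ✗
— 2 worlds.
For ◇□◇¬(q ∨ ¬p):
1: successors {1}; □◇¬(q ∨ ¬p) there: 1:F. ✗
2: successors {2, 3}; □◇¬(q ∨ ¬p) there: 2:F, 3:F. ✗
3: successors {1, 3}; □◇¬(q ∨ ¬p) there: 1:F, 3:F. ✗
— 0 worlds.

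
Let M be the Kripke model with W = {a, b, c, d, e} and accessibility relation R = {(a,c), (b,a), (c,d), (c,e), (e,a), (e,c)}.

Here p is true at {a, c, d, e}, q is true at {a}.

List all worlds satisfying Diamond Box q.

{c}

a: successors {c}; Box q there: c:F. ✗
b: successors {a}; Box q there: a:F. ✗
c: successors {d, e}; Box q there: d:T, e:F. ✓
d: no successors, so Diamond Box q fails. ✗
e: successors {a, c}; Box q there: a:F, c:F. ✗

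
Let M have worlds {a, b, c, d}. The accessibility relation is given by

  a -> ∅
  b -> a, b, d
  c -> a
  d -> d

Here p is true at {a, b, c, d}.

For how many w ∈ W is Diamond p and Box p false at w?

a: Diamond p is F, Box p is T. ✗
b: Diamond p is T, Box p is T. ✓
c: Diamond p is T, Box p is T. ✓
d: Diamond p is T, Box p is T. ✓
Satisfying worlds: {b, c, d}.
So Diamond p and Box p fails at the other 1 world.

1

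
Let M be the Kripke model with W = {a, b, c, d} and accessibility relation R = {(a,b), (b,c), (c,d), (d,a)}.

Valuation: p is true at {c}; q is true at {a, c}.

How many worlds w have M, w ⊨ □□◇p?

a: successors {b}; □◇p there: b:F. ✗
b: successors {c}; □◇p there: c:F. ✗
c: successors {d}; □◇p there: d:F. ✗
d: successors {a}; □◇p there: a:T. ✓
Satisfying worlds: {d}.

1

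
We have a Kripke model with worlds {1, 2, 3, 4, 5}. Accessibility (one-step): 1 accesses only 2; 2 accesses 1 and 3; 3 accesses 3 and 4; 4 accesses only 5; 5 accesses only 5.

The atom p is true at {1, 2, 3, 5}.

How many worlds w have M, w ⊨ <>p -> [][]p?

1: <>p is T, [][]p is T. ✓
2: <>p is T, [][]p is F. ✗
3: <>p is T, [][]p is F. ✗
4: <>p is T, [][]p is T. ✓
5: <>p is T, [][]p is T. ✓
Satisfying worlds: {1, 4, 5}.

3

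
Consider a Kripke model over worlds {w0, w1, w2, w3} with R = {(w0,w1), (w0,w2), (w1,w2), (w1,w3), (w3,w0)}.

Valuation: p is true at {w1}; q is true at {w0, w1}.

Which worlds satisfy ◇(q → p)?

w0: successors {w1, w2}; q → p there: w1:T, w2:T. ✓
w1: successors {w2, w3}; q → p there: w2:T, w3:T. ✓
w2: no successors, so ◇(q → p) fails. ✗
w3: successors {w0}; q → p there: w0:F. ✗

{w0, w1}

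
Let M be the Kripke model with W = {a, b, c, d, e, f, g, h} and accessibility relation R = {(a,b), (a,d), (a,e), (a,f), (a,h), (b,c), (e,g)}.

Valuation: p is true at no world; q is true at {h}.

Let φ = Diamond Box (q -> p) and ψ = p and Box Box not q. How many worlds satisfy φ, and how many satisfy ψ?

3 and 0

For Diamond Box (q -> p):
a: successors {b, d, e, f, h}; Box (q -> p) there: b:T, d:T, e:T, f:T, h:T. ✓
b: successors {c}; Box (q -> p) there: c:T. ✓
c: no successors, so Diamond Box (q -> p) fails. ✗
d: no successors, so Diamond Box (q -> p) fails. ✗
e: successors {g}; Box (q -> p) there: g:T. ✓
f: no successors, so Diamond Box (q -> p) fails. ✗
g: no successors, so Diamond Box (q -> p) fails. ✗
h: no successors, so Diamond Box (q -> p) fails. ✗
— 3 worlds.
For p and Box Box not q:
a: p is F, Box Box not q is T. ✗
b: p is F, Box Box not q is T. ✗
c: p is F, Box Box not q is T. ✗
d: p is F, Box Box not q is T. ✗
e: p is F, Box Box not q is T. ✗
f: p is F, Box Box not q is T. ✗
g: p is F, Box Box not q is T. ✗
h: p is F, Box Box not q is T. ✗
— 0 worlds.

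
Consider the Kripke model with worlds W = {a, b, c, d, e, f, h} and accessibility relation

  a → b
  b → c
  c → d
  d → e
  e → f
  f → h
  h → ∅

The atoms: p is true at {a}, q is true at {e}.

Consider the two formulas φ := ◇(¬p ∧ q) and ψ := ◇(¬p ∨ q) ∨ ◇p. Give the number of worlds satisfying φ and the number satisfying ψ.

For ◇(¬p ∧ q):
a: successors {b}; ¬p ∧ q there: b:F. ✗
b: successors {c}; ¬p ∧ q there: c:F. ✗
c: successors {d}; ¬p ∧ q there: d:F. ✗
d: successors {e}; ¬p ∧ q there: e:T. ✓
e: successors {f}; ¬p ∧ q there: f:F. ✗
f: successors {h}; ¬p ∧ q there: h:F. ✗
h: no successors, so ◇(¬p ∧ q) fails. ✗
— 1 world.
For ◇(¬p ∨ q) ∨ ◇p:
a: ◇(¬p ∨ q) is T, ◇p is F. ✓
b: ◇(¬p ∨ q) is T, ◇p is F. ✓
c: ◇(¬p ∨ q) is T, ◇p is F. ✓
d: ◇(¬p ∨ q) is T, ◇p is F. ✓
e: ◇(¬p ∨ q) is T, ◇p is F. ✓
f: ◇(¬p ∨ q) is T, ◇p is F. ✓
h: ◇(¬p ∨ q) is F, ◇p is F. ✗
— 6 worlds.

1 and 6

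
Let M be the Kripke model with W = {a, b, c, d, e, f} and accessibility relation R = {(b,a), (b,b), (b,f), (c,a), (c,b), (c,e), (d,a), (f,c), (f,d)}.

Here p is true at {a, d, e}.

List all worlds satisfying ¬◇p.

{a, e}

a: ◇p is F. ✓
b: ◇p is T. ✗
c: ◇p is T. ✗
d: ◇p is T. ✗
e: ◇p is F. ✓
f: ◇p is T. ✗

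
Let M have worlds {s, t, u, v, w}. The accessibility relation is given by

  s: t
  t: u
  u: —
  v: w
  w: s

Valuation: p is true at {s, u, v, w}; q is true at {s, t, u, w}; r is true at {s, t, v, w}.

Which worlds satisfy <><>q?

s: successors {t}; <>q there: t:T. ✓
t: successors {u}; <>q there: u:F. ✗
u: no successors, so <><>q fails. ✗
v: successors {w}; <>q there: w:T. ✓
w: successors {s}; <>q there: s:T. ✓

{s, v, w}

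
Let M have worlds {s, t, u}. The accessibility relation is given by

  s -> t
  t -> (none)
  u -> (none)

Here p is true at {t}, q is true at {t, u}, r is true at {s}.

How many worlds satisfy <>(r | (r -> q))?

1

s: successors {t}; r | (r -> q) there: t:T. ✓
t: no successors, so <>(r | (r -> q)) fails. ✗
u: no successors, so <>(r | (r -> q)) fails. ✗
Satisfying worlds: {s}.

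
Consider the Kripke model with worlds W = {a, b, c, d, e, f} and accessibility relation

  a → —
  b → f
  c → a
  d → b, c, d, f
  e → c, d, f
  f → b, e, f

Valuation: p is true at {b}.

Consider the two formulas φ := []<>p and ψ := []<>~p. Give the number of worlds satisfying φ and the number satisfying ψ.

2 and 5

For []<>p:
a: no successors, so []<>p holds vacuously. ✓
b: successors {f}; <>p there: f:T. ✓
c: successors {a}; <>p there: a:F. ✗
d: successors {b, c, d, f}; <>p there: b:F, c:F, d:T, f:T. ✗
e: successors {c, d, f}; <>p there: c:F, d:T, f:T. ✗
f: successors {b, e, f}; <>p there: b:F, e:F, f:T. ✗
— 2 worlds.
For []<>~p:
a: no successors, so []<>~p holds vacuously. ✓
b: successors {f}; <>~p there: f:T. ✓
c: successors {a}; <>~p there: a:F. ✗
d: successors {b, c, d, f}; <>~p there: b:T, c:T, d:T, f:T. ✓
e: successors {c, d, f}; <>~p there: c:T, d:T, f:T. ✓
f: successors {b, e, f}; <>~p there: b:T, e:T, f:T. ✓
— 5 worlds.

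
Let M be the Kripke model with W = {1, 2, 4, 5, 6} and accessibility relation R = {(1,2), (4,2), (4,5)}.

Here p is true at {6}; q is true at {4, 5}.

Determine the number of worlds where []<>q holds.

3

1: successors {2}; <>q there: 2:F. ✗
2: no successors, so []<>q holds vacuously. ✓
4: successors {2, 5}; <>q there: 2:F, 5:F. ✗
5: no successors, so []<>q holds vacuously. ✓
6: no successors, so []<>q holds vacuously. ✓
Satisfying worlds: {2, 5, 6}.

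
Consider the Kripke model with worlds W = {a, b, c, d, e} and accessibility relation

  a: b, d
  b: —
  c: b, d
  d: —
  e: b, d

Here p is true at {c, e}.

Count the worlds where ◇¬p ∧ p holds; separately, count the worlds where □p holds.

2 and 2

For ◇¬p ∧ p:
a: ◇¬p is T, p is F. ✗
b: ◇¬p is F, p is F. ✗
c: ◇¬p is T, p is T. ✓
d: ◇¬p is F, p is F. ✗
e: ◇¬p is T, p is T. ✓
— 2 worlds.
For □p:
a: successors {b, d}; p there: b:F, d:F. ✗
b: no successors, so □p holds vacuously. ✓
c: successors {b, d}; p there: b:F, d:F. ✗
d: no successors, so □p holds vacuously. ✓
e: successors {b, d}; p there: b:F, d:F. ✗
— 2 worlds.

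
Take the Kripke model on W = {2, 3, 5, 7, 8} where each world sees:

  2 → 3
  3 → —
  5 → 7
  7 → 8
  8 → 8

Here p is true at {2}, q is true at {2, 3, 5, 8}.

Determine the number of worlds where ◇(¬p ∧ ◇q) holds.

3

2: successors {3}; ¬p ∧ ◇q there: 3:F. ✗
3: no successors, so ◇(¬p ∧ ◇q) fails. ✗
5: successors {7}; ¬p ∧ ◇q there: 7:T. ✓
7: successors {8}; ¬p ∧ ◇q there: 8:T. ✓
8: successors {8}; ¬p ∧ ◇q there: 8:T. ✓
Satisfying worlds: {5, 7, 8}.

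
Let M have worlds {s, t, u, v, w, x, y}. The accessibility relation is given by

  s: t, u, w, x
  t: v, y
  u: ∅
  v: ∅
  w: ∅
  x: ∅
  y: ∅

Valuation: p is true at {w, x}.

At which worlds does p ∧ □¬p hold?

s: p is F, □¬p is F. ✗
t: p is F, □¬p is T. ✗
u: p is F, □¬p is T. ✗
v: p is F, □¬p is T. ✗
w: p is T, □¬p is T. ✓
x: p is T, □¬p is T. ✓
y: p is F, □¬p is T. ✗

{w, x}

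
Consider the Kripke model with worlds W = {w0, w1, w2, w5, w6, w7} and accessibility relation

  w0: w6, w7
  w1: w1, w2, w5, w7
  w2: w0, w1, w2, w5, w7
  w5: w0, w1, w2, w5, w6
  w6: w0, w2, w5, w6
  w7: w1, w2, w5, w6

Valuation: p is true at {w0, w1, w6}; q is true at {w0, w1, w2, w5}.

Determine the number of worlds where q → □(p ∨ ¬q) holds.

3

w0: q is T, □(p ∨ ¬q) is T. ✓
w1: q is T, □(p ∨ ¬q) is F. ✗
w2: q is T, □(p ∨ ¬q) is F. ✗
w5: q is T, □(p ∨ ¬q) is F. ✗
w6: q is F, □(p ∨ ¬q) is F. ✓
w7: q is F, □(p ∨ ¬q) is F. ✓
Satisfying worlds: {w0, w6, w7}.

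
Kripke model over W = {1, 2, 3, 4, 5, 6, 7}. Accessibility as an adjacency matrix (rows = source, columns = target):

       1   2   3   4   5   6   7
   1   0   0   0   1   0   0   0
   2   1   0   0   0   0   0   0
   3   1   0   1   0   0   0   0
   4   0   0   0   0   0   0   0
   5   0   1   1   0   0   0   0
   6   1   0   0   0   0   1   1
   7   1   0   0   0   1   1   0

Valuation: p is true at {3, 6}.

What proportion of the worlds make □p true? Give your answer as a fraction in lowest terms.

1/7

1: successors {4}; p there: 4:F. ✗
2: successors {1}; p there: 1:F. ✗
3: successors {1, 3}; p there: 1:F, 3:T. ✗
4: no successors, so □p holds vacuously. ✓
5: successors {2, 3}; p there: 2:F, 3:T. ✗
6: successors {1, 6, 7}; p there: 1:F, 6:T, 7:F. ✗
7: successors {1, 5, 6}; p there: 1:F, 5:F, 6:T. ✗
That's 1 of 7 worlds, so 1/7.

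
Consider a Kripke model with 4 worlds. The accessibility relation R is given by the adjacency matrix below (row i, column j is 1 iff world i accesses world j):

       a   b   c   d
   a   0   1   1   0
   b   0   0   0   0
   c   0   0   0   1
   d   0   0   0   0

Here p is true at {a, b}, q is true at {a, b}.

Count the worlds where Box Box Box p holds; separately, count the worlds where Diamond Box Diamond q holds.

4 and 2

For Box Box Box p:
a: successors {b, c}; Box Box p there: b:T, c:T. ✓
b: no successors, so Box Box Box p holds vacuously. ✓
c: successors {d}; Box Box p there: d:T. ✓
d: no successors, so Box Box Box p holds vacuously. ✓
— 4 worlds.
For Diamond Box Diamond q:
a: successors {b, c}; Box Diamond q there: b:T, c:F. ✓
b: no successors, so Diamond Box Diamond q fails. ✗
c: successors {d}; Box Diamond q there: d:T. ✓
d: no successors, so Diamond Box Diamond q fails. ✗
— 2 worlds.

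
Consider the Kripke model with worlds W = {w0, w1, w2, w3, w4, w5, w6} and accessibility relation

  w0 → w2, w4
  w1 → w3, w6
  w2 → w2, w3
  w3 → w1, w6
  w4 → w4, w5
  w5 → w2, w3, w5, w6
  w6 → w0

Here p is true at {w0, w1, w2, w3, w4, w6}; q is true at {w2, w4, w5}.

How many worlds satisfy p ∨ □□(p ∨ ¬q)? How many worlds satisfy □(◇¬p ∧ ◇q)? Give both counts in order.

6 and 1

For p ∨ □□(p ∨ ¬q):
w0: p is T, □□(p ∨ ¬q) is F. ✓
w1: p is T, □□(p ∨ ¬q) is T. ✓
w2: p is T, □□(p ∨ ¬q) is T. ✓
w3: p is T, □□(p ∨ ¬q) is T. ✓
w4: p is T, □□(p ∨ ¬q) is F. ✓
w5: p is F, □□(p ∨ ¬q) is F. ✗
w6: p is T, □□(p ∨ ¬q) is T. ✓
— 6 worlds.
For □(◇¬p ∧ ◇q):
w0: successors {w2, w4}; ◇¬p ∧ ◇q there: w2:F, w4:T. ✗
w1: successors {w3, w6}; ◇¬p ∧ ◇q there: w3:F, w6:F. ✗
w2: successors {w2, w3}; ◇¬p ∧ ◇q there: w2:F, w3:F. ✗
w3: successors {w1, w6}; ◇¬p ∧ ◇q there: w1:F, w6:F. ✗
w4: successors {w4, w5}; ◇¬p ∧ ◇q there: w4:T, w5:T. ✓
w5: successors {w2, w3, w5, w6}; ◇¬p ∧ ◇q there: w2:F, w3:F, w5:T, w6:F. ✗
w6: successors {w0}; ◇¬p ∧ ◇q there: w0:F. ✗
— 1 world.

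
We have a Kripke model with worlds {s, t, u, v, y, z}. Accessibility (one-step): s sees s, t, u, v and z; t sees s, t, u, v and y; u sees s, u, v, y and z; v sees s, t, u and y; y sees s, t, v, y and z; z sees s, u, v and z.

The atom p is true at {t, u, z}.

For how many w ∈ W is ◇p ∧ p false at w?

3

s: ◇p is T, p is F. ✗
t: ◇p is T, p is T. ✓
u: ◇p is T, p is T. ✓
v: ◇p is T, p is F. ✗
y: ◇p is T, p is F. ✗
z: ◇p is T, p is T. ✓
Satisfying worlds: {t, u, z}.
So ◇p ∧ p fails at the other 3 worlds.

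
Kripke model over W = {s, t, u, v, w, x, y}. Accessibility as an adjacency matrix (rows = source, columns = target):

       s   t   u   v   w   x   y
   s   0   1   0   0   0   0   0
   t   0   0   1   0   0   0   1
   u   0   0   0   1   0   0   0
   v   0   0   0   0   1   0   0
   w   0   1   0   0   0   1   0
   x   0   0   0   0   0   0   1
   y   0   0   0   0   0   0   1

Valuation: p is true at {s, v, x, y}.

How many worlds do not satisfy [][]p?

4

s: successors {t}; []p there: t:F. ✗
t: successors {u, y}; []p there: u:T, y:T. ✓
u: successors {v}; []p there: v:F. ✗
v: successors {w}; []p there: w:F. ✗
w: successors {t, x}; []p there: t:F, x:T. ✗
x: successors {y}; []p there: y:T. ✓
y: successors {y}; []p there: y:T. ✓
Satisfying worlds: {t, x, y}.
So [][]p fails at the other 4 worlds.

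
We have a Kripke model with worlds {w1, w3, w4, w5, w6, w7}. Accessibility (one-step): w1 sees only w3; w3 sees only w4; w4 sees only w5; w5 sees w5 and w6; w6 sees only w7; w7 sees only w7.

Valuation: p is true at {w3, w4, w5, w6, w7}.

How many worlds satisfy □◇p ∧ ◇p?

w1: □◇p is T, ◇p is T. ✓
w3: □◇p is T, ◇p is T. ✓
w4: □◇p is T, ◇p is T. ✓
w5: □◇p is T, ◇p is T. ✓
w6: □◇p is T, ◇p is T. ✓
w7: □◇p is T, ◇p is T. ✓
Satisfying worlds: {w1, w3, w4, w5, w6, w7}.

6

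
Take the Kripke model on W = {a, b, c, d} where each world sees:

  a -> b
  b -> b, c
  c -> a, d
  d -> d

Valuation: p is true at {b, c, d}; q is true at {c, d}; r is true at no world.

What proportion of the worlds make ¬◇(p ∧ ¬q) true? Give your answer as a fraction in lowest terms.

1/2

a: ◇(p ∧ ¬q) is T. ✗
b: ◇(p ∧ ¬q) is T. ✗
c: ◇(p ∧ ¬q) is F. ✓
d: ◇(p ∧ ¬q) is F. ✓
That's 2 of 4 worlds, so 2/4 = 1/2.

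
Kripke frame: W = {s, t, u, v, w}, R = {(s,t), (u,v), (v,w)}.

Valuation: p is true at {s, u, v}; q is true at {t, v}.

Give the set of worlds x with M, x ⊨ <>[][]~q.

s: successors {t}; [][]~q there: t:T. ✓
t: no successors, so <>[][]~q fails. ✗
u: successors {v}; [][]~q there: v:T. ✓
v: successors {w}; [][]~q there: w:T. ✓
w: no successors, so <>[][]~q fails. ✗

{s, u, v}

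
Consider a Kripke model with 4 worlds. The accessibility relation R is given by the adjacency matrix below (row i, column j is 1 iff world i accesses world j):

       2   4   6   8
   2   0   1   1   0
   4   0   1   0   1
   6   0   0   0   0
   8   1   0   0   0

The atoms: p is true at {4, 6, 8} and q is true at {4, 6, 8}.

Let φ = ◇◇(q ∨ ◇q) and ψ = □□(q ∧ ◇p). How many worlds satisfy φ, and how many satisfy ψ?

For ◇◇(q ∨ ◇q):
2: successors {4, 6}; ◇(q ∨ ◇q) there: 4:T, 6:F. ✓
4: successors {4, 8}; ◇(q ∨ ◇q) there: 4:T, 8:T. ✓
6: no successors, so ◇◇(q ∨ ◇q) fails. ✗
8: successors {2}; ◇(q ∨ ◇q) there: 2:T. ✓
— 3 worlds.
For □□(q ∧ ◇p):
2: successors {4, 6}; □(q ∧ ◇p) there: 4:F, 6:T. ✗
4: successors {4, 8}; □(q ∧ ◇p) there: 4:F, 8:F. ✗
6: no successors, so □□(q ∧ ◇p) holds vacuously. ✓
8: successors {2}; □(q ∧ ◇p) there: 2:F. ✗
— 1 world.

3 and 1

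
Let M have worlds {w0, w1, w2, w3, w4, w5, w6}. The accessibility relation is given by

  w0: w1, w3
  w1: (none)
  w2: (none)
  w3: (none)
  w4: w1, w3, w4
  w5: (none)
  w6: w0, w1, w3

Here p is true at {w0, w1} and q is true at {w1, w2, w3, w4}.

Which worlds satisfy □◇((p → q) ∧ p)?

w0: successors {w1, w3}; ◇((p → q) ∧ p) there: w1:F, w3:F. ✗
w1: no successors, so □◇((p → q) ∧ p) holds vacuously. ✓
w2: no successors, so □◇((p → q) ∧ p) holds vacuously. ✓
w3: no successors, so □◇((p → q) ∧ p) holds vacuously. ✓
w4: successors {w1, w3, w4}; ◇((p → q) ∧ p) there: w1:F, w3:F, w4:T. ✗
w5: no successors, so □◇((p → q) ∧ p) holds vacuously. ✓
w6: successors {w0, w1, w3}; ◇((p → q) ∧ p) there: w0:T, w1:F, w3:F. ✗

{w1, w2, w3, w5}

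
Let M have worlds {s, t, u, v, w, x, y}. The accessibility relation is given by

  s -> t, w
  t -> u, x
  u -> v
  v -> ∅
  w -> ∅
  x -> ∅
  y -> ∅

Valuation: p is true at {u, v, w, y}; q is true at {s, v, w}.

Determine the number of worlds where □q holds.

s: successors {t, w}; q there: t:F, w:T. ✗
t: successors {u, x}; q there: u:F, x:F. ✗
u: successors {v}; q there: v:T. ✓
v: no successors, so □q holds vacuously. ✓
w: no successors, so □q holds vacuously. ✓
x: no successors, so □q holds vacuously. ✓
y: no successors, so □q holds vacuously. ✓
Satisfying worlds: {u, v, w, x, y}.

5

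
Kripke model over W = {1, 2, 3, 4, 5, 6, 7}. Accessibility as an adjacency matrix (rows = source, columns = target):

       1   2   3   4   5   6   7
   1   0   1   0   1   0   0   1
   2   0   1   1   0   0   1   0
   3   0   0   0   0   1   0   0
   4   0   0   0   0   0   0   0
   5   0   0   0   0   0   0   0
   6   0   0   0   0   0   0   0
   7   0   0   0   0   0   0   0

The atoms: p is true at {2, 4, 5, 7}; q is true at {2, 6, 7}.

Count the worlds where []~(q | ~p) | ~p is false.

1: []~(q | ~p) is F, ~p is T. ✓
2: []~(q | ~p) is F, ~p is F. ✗
3: []~(q | ~p) is T, ~p is T. ✓
4: []~(q | ~p) is T, ~p is F. ✓
5: []~(q | ~p) is T, ~p is F. ✓
6: []~(q | ~p) is T, ~p is T. ✓
7: []~(q | ~p) is T, ~p is F. ✓
Satisfying worlds: {1, 3, 4, 5, 6, 7}.
So []~(q | ~p) | ~p fails at the other 1 world.

1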